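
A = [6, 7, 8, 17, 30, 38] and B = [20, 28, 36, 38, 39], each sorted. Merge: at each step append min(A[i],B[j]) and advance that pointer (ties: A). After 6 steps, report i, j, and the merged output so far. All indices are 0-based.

[i=0,j=0] A[i]=6<=B[j]=20 take 6 → i++
[i=1,j=0] A[i]=7<=B[j]=20 take 7 → i++
[i=2,j=0] A[i]=8<=B[j]=20 take 8 → i++
[i=3,j=0] A[i]=17<=B[j]=20 take 17 → i++
[i=4,j=0] A[i]=30>B[j]=20 take 20 → j++
[i=4,j=1] A[i]=30>B[j]=28 take 28 → j++

i=4, j=2, merged so far=[6, 7, 8, 17, 20, 28]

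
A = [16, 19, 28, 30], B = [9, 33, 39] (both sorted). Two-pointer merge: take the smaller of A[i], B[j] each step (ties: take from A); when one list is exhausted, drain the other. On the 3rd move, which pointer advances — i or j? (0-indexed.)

i

i=0 j=0: A[i]=16>B[j]=9 take 9, j++
i=0 j=1: A[i]=16<=B[j]=33 take 16, i++
i=1 j=1: A[i]=19<=B[j]=33 take 19, i++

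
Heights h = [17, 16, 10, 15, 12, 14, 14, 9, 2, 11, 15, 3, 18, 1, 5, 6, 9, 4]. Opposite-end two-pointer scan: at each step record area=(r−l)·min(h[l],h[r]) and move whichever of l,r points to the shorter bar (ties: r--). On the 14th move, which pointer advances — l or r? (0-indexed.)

l

[0,17] min(17,4)*17=68 best=68 * → r--
[0,16] min(17,9)*16=144 best=144 * → r--
[0,15] min(17,6)*15=90 best=144 → r--
[0,14] min(17,5)*14=70 best=144 → r--
[0,13] min(17,1)*13=13 best=144 → r--
[0,12] min(17,18)*12=204 best=204 * → l++
[1,12] min(16,18)*11=176 best=204 → l++
[2,12] min(10,18)*10=100 best=204 → l++
[3,12] min(15,18)*9=135 best=204 → l++
[4,12] min(12,18)*8=96 best=204 → l++
[5,12] min(14,18)*7=98 best=204 → l++
[6,12] min(14,18)*6=84 best=204 → l++
[7,12] min(9,18)*5=45 best=204 → l++
[8,12] min(2,18)*4=8 best=204 → l++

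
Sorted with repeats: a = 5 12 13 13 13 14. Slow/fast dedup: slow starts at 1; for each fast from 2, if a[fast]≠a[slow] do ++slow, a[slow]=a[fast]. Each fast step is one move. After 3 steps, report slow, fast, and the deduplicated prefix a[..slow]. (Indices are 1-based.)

(s=1,f=2) a[fast]=12≠a[slow]=5 write a[2]=12 → slow++,fast++
(s=2,f=3) a[fast]=13≠a[slow]=12 write a[3]=13 → slow++,fast++
(s=3,f=4) a[fast]=13=a[slow] dup → fast++

slow=3, fast=5, prefix=[5, 12, 13]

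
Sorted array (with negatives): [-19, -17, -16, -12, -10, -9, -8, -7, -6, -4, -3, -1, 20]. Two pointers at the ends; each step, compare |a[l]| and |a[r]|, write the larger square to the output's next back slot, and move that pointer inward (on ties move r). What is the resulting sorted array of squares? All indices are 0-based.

[0,12] |-19|<=|20| out[12]=400 → r--
[0,11] |-19|>|-1| out[11]=361 → l++
[1,11] |-17|>|-1| out[10]=289 → l++
[2,11] |-16|>|-1| out[9]=256 → l++
[3,11] |-12|>|-1| out[8]=144 → l++
[4,11] |-10|>|-1| out[7]=100 → l++
[5,11] |-9|>|-1| out[6]=81 → l++
[6,11] |-8|>|-1| out[5]=64 → l++
[7,11] |-7|>|-1| out[4]=49 → l++
[8,11] |-6|>|-1| out[3]=36 → l++
[9,11] |-4|>|-1| out[2]=16 → l++
[10,11] |-3|>|-1| out[1]=9 → l++
[11,11] |-1|<=|-1| out[0]=1 → r--

[1, 9, 16, 36, 49, 64, 81, 100, 144, 256, 289, 361, 400]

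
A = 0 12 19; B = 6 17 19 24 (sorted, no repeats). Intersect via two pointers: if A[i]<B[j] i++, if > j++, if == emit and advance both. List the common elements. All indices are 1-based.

[i=1,j=1] 0<6 → i++
[i=2,j=1] 12>6 → j++
[i=2,j=2] 12<17 → i++
[i=3,j=2] 19>17 → j++
[i=3,j=3] 19==19 emit → i++,j++

intersection = [19]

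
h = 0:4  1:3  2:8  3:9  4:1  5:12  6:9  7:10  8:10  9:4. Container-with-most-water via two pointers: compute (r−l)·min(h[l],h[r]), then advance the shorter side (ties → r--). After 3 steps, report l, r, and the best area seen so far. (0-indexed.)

l=2, r=8, best area=36

l=0 r=9: min(4,4)*9=36 best=36 *, r--
l=0 r=8: min(4,10)*8=32 best=36, l++
l=1 r=8: min(3,10)*7=21 best=36, l++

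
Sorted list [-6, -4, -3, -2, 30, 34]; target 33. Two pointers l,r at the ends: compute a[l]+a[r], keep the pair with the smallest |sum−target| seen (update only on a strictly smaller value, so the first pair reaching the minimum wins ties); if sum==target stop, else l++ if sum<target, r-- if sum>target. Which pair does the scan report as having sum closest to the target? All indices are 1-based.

l=1 r=6: -6+34=28 d=5 *, l++
l=2 r=6: -4+34=30 d=3 *, l++
l=3 r=6: -3+34=31 d=2 *, l++
l=4 r=6: -2+34=32 d=1 *, l++
l=5 r=6: 30+34=64 d=31, r--

pair (-2, 34) with sum 32 (|Δ|=1)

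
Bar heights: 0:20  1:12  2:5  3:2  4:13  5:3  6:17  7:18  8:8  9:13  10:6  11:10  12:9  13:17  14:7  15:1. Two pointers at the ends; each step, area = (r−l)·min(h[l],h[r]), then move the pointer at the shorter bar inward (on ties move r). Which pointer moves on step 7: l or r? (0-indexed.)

l=0 r=15: min(20,1)*15=15 best=15 *, r--
l=0 r=14: min(20,7)*14=98 best=98 *, r--
l=0 r=13: min(20,17)*13=221 best=221 *, r--
l=0 r=12: min(20,9)*12=108 best=221, r--
l=0 r=11: min(20,10)*11=110 best=221, r--
l=0 r=10: min(20,6)*10=60 best=221, r--
l=0 r=9: min(20,13)*9=117 best=221, r--

r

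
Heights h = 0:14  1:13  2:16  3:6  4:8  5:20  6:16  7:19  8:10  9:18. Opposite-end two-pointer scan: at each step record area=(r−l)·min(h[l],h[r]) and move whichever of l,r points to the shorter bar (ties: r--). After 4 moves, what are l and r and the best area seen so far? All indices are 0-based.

l=4, r=9, best area=126

l=0 r=9: min(14,18)*9=126 best=126 *, l++
l=1 r=9: min(13,18)*8=104 best=126, l++
l=2 r=9: min(16,18)*7=112 best=126, l++
l=3 r=9: min(6,18)*6=36 best=126, l++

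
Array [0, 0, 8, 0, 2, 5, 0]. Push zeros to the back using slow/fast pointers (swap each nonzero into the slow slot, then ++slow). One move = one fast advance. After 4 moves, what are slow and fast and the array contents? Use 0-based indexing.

slow=0 fast=0: a[fast]=0, fast++
slow=0 fast=1: a[fast]=0, fast++
slow=0 fast=2: a[fast]=8≠0 swap→a[0]=8, slow++,fast++
slow=1 fast=3: a[fast]=0, fast++

slow=1, fast=4, a=[8, 0, 0, 0, 2, 5, 0]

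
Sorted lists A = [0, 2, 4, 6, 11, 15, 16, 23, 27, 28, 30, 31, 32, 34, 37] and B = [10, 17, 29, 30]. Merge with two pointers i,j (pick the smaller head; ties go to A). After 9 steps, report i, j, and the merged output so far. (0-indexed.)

i=0 j=0: A[i]=0<=B[j]=10 take 0, i++
i=1 j=0: A[i]=2<=B[j]=10 take 2, i++
i=2 j=0: A[i]=4<=B[j]=10 take 4, i++
i=3 j=0: A[i]=6<=B[j]=10 take 6, i++
i=4 j=0: A[i]=11>B[j]=10 take 10, j++
i=4 j=1: A[i]=11<=B[j]=17 take 11, i++
i=5 j=1: A[i]=15<=B[j]=17 take 15, i++
i=6 j=1: A[i]=16<=B[j]=17 take 16, i++
i=7 j=1: A[i]=23>B[j]=17 take 17, j++

i=7, j=2, merged so far=[0, 2, 4, 6, 10, 11, 15, 16, 17]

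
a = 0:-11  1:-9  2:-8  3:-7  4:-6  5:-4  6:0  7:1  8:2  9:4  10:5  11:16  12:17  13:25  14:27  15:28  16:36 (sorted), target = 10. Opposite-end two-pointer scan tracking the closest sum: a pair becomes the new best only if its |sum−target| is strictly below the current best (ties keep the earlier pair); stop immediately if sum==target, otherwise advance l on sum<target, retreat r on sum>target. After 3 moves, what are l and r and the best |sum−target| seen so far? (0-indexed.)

l=0, r=13, best |Δ|=6

l=0 r=16: -11+36=25 d=15 *, r--
l=0 r=15: -11+28=17 d=7 *, r--
l=0 r=14: -11+27=16 d=6 *, r--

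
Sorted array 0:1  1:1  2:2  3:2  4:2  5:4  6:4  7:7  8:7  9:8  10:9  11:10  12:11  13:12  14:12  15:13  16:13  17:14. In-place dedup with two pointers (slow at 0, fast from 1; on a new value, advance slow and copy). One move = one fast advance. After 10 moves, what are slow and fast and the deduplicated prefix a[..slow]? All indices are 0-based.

slow=5, fast=11, prefix=[1, 2, 4, 7, 8, 9]

slow=0 fast=1: a[fast]=1=a[slow] dup, fast++
slow=0 fast=2: a[fast]=2≠a[slow]=1 write a[1]=2, slow++,fast++
slow=1 fast=3: a[fast]=2=a[slow] dup, fast++
slow=1 fast=4: a[fast]=2=a[slow] dup, fast++
slow=1 fast=5: a[fast]=4≠a[slow]=2 write a[2]=4, slow++,fast++
slow=2 fast=6: a[fast]=4=a[slow] dup, fast++
slow=2 fast=7: a[fast]=7≠a[slow]=4 write a[3]=7, slow++,fast++
slow=3 fast=8: a[fast]=7=a[slow] dup, fast++
slow=3 fast=9: a[fast]=8≠a[slow]=7 write a[4]=8, slow++,fast++
slow=4 fast=10: a[fast]=9≠a[slow]=8 write a[5]=9, slow++,fast++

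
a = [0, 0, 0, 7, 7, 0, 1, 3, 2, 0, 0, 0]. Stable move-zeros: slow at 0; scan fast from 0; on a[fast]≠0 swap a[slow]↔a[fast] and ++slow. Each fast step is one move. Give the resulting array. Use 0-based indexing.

slow=0 fast=0: a[fast]=0, fast++
slow=0 fast=1: a[fast]=0, fast++
slow=0 fast=2: a[fast]=0, fast++
slow=0 fast=3: a[fast]=7≠0 swap→a[0]=7, slow++,fast++
slow=1 fast=4: a[fast]=7≠0 swap→a[1]=7, slow++,fast++
slow=2 fast=5: a[fast]=0, fast++
slow=2 fast=6: a[fast]=1≠0 swap→a[2]=1, slow++,fast++
slow=3 fast=7: a[fast]=3≠0 swap→a[3]=3, slow++,fast++
slow=4 fast=8: a[fast]=2≠0 swap→a[4]=2, slow++,fast++
slow=5 fast=9: a[fast]=0, fast++
slow=5 fast=10: a[fast]=0, fast++
slow=5 fast=11: a[fast]=0, fast++

[7, 7, 1, 3, 2, 0, 0, 0, 0, 0, 0, 0]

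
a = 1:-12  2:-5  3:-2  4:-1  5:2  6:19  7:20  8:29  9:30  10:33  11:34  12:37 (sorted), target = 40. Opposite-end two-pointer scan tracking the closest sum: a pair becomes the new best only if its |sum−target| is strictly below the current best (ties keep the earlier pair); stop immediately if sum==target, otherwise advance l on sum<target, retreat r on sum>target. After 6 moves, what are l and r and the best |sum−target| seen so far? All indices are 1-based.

[1,12] -12+37=25 d=15 * → l++
[2,12] -5+37=32 d=8 * → l++
[3,12] -2+37=35 d=5 * → l++
[4,12] -1+37=36 d=4 * → l++
[5,12] 2+37=39 d=1 * → l++
[6,12] 19+37=56 d=16 → r--

l=6, r=11, best |Δ|=1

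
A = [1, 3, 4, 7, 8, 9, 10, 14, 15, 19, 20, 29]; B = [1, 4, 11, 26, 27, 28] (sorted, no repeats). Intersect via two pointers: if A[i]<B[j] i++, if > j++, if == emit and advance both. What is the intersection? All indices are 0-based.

intersection = [1, 4]

i=0 j=0: 1==1 emit, i++,j++
i=1 j=1: 3<4, i++
i=2 j=1: 4==4 emit, i++,j++
i=3 j=2: 7<11, i++
i=4 j=2: 8<11, i++
i=5 j=2: 9<11, i++
i=6 j=2: 10<11, i++
i=7 j=2: 14>11, j++
i=7 j=3: 14<26, i++
i=8 j=3: 15<26, i++
i=9 j=3: 19<26, i++
i=10 j=3: 20<26, i++
i=11 j=3: 29>26, j++
i=11 j=4: 29>27, j++
i=11 j=5: 29>28, j++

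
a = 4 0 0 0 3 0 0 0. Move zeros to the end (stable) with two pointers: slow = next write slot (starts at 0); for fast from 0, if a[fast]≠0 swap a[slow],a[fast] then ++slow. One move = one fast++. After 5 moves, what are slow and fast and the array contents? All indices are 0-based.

slow=0 fast=0: a[fast]=4≠0 swap→a[0]=4, slow++,fast++
slow=1 fast=1: a[fast]=0, fast++
slow=1 fast=2: a[fast]=0, fast++
slow=1 fast=3: a[fast]=0, fast++
slow=1 fast=4: a[fast]=3≠0 swap→a[1]=3, slow++,fast++

slow=2, fast=5, a=[4, 3, 0, 0, 0, 0, 0, 0]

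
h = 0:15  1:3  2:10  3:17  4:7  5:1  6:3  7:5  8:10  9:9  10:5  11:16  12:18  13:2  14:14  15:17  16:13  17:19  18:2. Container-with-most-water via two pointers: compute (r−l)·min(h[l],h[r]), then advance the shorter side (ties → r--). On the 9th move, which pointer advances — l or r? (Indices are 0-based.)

l

l=0 r=18: min(15,2)*18=36 best=36 *, r--
l=0 r=17: min(15,19)*17=255 best=255 *, l++
l=1 r=17: min(3,19)*16=48 best=255, l++
l=2 r=17: min(10,19)*15=150 best=255, l++
l=3 r=17: min(17,19)*14=238 best=255, l++
l=4 r=17: min(7,19)*13=91 best=255, l++
l=5 r=17: min(1,19)*12=12 best=255, l++
l=6 r=17: min(3,19)*11=33 best=255, l++
l=7 r=17: min(5,19)*10=50 best=255, l++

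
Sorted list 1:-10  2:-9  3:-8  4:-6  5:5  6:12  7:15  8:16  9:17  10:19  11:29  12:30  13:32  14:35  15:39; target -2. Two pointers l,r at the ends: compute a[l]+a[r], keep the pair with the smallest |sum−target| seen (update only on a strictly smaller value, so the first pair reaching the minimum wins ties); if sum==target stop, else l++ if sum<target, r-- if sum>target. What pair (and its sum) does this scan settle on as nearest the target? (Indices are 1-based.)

[1,15] -10+39=29 d=31 * → r--
[1,14] -10+35=25 d=27 * → r--
[1,13] -10+32=22 d=24 * → r--
[1,12] -10+30=20 d=22 * → r--
[1,11] -10+29=19 d=21 * → r--
[1,10] -10+19=9 d=11 * → r--
[1,9] -10+17=7 d=9 * → r--
[1,8] -10+16=6 d=8 * → r--
[1,7] -10+15=5 d=7 * → r--
[1,6] -10+12=2 d=4 * → r--
[1,5] -10+5=-5 d=3 * → l++
[2,5] -9+5=-4 d=2 * → l++
[3,5] -8+5=-3 d=1 * → l++
[4,5] -6+5=-1 d=1 → r--

pair (-8, 5) with sum -3 (|Δ|=1)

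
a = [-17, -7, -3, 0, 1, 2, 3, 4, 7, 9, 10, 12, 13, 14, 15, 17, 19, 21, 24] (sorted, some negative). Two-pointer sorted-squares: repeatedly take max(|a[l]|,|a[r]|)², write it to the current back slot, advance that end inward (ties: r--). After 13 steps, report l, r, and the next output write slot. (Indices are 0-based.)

l=2, r=7, next write slot=5

[0,18] |-17|<=|24| out[18]=576 → r--
[0,17] |-17|<=|21| out[17]=441 → r--
[0,16] |-17|<=|19| out[16]=361 → r--
[0,15] |-17|<=|17| out[15]=289 → r--
[0,14] |-17|>|15| out[14]=289 → l++
[1,14] |-7|<=|15| out[13]=225 → r--
[1,13] |-7|<=|14| out[12]=196 → r--
[1,12] |-7|<=|13| out[11]=169 → r--
[1,11] |-7|<=|12| out[10]=144 → r--
[1,10] |-7|<=|10| out[9]=100 → r--
[1,9] |-7|<=|9| out[8]=81 → r--
[1,8] |-7|<=|7| out[7]=49 → r--
[1,7] |-7|>|4| out[6]=49 → l++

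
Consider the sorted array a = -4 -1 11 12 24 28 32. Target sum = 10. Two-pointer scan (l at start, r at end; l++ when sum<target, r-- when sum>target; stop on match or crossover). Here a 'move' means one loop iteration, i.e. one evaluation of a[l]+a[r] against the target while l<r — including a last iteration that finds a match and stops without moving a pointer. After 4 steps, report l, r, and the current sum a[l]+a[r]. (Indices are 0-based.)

[0,6] -4+32=28 >10 → r--
[0,5] -4+28=24 >10 → r--
[0,4] -4+24=20 >10 → r--
[0,3] -4+12=8 <10 → l++

l=1, r=3, sum=11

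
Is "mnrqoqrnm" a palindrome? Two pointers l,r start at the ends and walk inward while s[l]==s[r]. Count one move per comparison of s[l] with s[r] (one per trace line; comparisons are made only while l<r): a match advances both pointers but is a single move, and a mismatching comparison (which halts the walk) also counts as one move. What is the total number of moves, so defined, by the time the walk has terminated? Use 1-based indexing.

[1,9] 'm'=='m' → l++,r--
[2,8] 'n'=='n' → l++,r--
[3,7] 'r'=='r' → l++,r--
[4,6] 'q'=='q' → l++,r--

4 moves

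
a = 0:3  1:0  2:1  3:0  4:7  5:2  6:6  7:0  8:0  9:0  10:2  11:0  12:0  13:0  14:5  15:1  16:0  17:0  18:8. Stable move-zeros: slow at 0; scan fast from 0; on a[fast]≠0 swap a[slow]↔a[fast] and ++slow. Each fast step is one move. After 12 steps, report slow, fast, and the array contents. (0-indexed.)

(s=0,f=0) a[fast]=3≠0 swap→a[0]=3 → slow++,fast++
(s=1,f=1) a[fast]=0 → fast++
(s=1,f=2) a[fast]=1≠0 swap→a[1]=1 → slow++,fast++
(s=2,f=3) a[fast]=0 → fast++
(s=2,f=4) a[fast]=7≠0 swap→a[2]=7 → slow++,fast++
(s=3,f=5) a[fast]=2≠0 swap→a[3]=2 → slow++,fast++
(s=4,f=6) a[fast]=6≠0 swap→a[4]=6 → slow++,fast++
(s=5,f=7) a[fast]=0 → fast++
(s=5,f=8) a[fast]=0 → fast++
(s=5,f=9) a[fast]=0 → fast++
(s=5,f=10) a[fast]=2≠0 swap→a[5]=2 → slow++,fast++
(s=6,f=11) a[fast]=0 → fast++

slow=6, fast=12, a=[3, 1, 7, 2, 6, 2, 0, 0, 0, 0, 0, 0, 0, 0, 5, 1, 0, 0, 8]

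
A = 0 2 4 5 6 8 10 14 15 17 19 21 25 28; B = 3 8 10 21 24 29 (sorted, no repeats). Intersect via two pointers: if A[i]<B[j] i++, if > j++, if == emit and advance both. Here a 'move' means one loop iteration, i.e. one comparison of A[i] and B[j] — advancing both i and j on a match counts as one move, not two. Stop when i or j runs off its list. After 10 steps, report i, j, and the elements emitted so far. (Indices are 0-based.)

i=0 j=0: 0<3, i++
i=1 j=0: 2<3, i++
i=2 j=0: 4>3, j++
i=2 j=1: 4<8, i++
i=3 j=1: 5<8, i++
i=4 j=1: 6<8, i++
i=5 j=1: 8==8 emit, i++,j++
i=6 j=2: 10==10 emit, i++,j++
i=7 j=3: 14<21, i++
i=8 j=3: 15<21, i++

i=9, j=3, emitted=[8, 10]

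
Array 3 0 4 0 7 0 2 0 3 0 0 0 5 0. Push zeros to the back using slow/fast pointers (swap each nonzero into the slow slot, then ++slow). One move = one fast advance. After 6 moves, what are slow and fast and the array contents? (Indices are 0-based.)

slow=3, fast=6, a=[3, 4, 7, 0, 0, 0, 2, 0, 3, 0, 0, 0, 5, 0]

(s=0,f=0) a[fast]=3≠0 swap→a[0]=3 → slow++,fast++
(s=1,f=1) a[fast]=0 → fast++
(s=1,f=2) a[fast]=4≠0 swap→a[1]=4 → slow++,fast++
(s=2,f=3) a[fast]=0 → fast++
(s=2,f=4) a[fast]=7≠0 swap→a[2]=7 → slow++,fast++
(s=3,f=5) a[fast]=0 → fast++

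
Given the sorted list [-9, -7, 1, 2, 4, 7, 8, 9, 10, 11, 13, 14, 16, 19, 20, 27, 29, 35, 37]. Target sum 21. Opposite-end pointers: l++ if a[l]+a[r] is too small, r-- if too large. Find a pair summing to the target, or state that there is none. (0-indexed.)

(1, 20)

l=0 r=18: -9+37=28 >21, r--
l=0 r=17: -9+35=26 >21, r--
l=0 r=16: -9+29=20 <21, l++
l=1 r=16: -7+29=22 >21, r--
l=1 r=15: -7+27=20 <21, l++
l=2 r=15: 1+27=28 >21, r--
l=2 r=14: 1+20=21, found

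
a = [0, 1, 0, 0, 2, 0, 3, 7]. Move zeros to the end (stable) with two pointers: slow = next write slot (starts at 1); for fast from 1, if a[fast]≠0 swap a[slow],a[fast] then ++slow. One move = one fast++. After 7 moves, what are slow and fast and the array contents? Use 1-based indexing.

slow=4, fast=8, a=[1, 2, 3, 0, 0, 0, 0, 7]

slow=1 fast=1: a[fast]=0, fast++
slow=1 fast=2: a[fast]=1≠0 swap→a[1]=1, slow++,fast++
slow=2 fast=3: a[fast]=0, fast++
slow=2 fast=4: a[fast]=0, fast++
slow=2 fast=5: a[fast]=2≠0 swap→a[2]=2, slow++,fast++
slow=3 fast=6: a[fast]=0, fast++
slow=3 fast=7: a[fast]=3≠0 swap→a[3]=3, slow++,fast++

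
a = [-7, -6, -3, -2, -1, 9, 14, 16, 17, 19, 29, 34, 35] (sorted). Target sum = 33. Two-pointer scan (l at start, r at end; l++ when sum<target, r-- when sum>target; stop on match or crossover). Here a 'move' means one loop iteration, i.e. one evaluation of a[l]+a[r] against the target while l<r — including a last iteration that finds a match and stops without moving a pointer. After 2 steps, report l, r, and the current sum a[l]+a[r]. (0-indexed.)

l=0 r=12: -7+35=28 <33, l++
l=1 r=12: -6+35=29 <33, l++

l=2, r=12, sum=32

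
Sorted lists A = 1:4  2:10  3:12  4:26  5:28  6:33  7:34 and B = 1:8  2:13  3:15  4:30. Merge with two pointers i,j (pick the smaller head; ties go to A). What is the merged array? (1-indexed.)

[4, 8, 10, 12, 13, 15, 26, 28, 30, 33, 34]

i=1 j=1: A[i]=4<=B[j]=8 take 4, i++
i=2 j=1: A[i]=10>B[j]=8 take 8, j++
i=2 j=2: A[i]=10<=B[j]=13 take 10, i++
i=3 j=2: A[i]=12<=B[j]=13 take 12, i++
i=4 j=2: A[i]=26>B[j]=13 take 13, j++
i=4 j=3: A[i]=26>B[j]=15 take 15, j++
i=4 j=4: A[i]=26<=B[j]=30 take 26, i++
i=5 j=4: A[i]=28<=B[j]=30 take 28, i++
i=6 j=4: A[i]=33>B[j]=30 take 30, j++
i=6 j=5: B done, take A[i]=33, i++
i=7 j=5: B done, take A[i]=34, i++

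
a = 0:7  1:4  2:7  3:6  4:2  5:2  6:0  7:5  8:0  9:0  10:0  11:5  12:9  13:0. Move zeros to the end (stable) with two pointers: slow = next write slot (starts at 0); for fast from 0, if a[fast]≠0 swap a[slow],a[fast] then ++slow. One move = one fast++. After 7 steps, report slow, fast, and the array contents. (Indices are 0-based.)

slow=0 fast=0: a[fast]=7≠0 swap→a[0]=7, slow++,fast++
slow=1 fast=1: a[fast]=4≠0 swap→a[1]=4, slow++,fast++
slow=2 fast=2: a[fast]=7≠0 swap→a[2]=7, slow++,fast++
slow=3 fast=3: a[fast]=6≠0 swap→a[3]=6, slow++,fast++
slow=4 fast=4: a[fast]=2≠0 swap→a[4]=2, slow++,fast++
slow=5 fast=5: a[fast]=2≠0 swap→a[5]=2, slow++,fast++
slow=6 fast=6: a[fast]=0, fast++

slow=6, fast=7, a=[7, 4, 7, 6, 2, 2, 0, 5, 0, 0, 0, 5, 9, 0]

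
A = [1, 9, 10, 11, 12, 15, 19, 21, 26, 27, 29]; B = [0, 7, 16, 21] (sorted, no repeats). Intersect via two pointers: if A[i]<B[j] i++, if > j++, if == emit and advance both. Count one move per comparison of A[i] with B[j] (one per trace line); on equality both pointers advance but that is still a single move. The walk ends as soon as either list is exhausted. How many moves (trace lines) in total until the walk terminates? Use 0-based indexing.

11 moves

[i=0,j=0] 1>0 → j++
[i=0,j=1] 1<7 → i++
[i=1,j=1] 9>7 → j++
[i=1,j=2] 9<16 → i++
[i=2,j=2] 10<16 → i++
[i=3,j=2] 11<16 → i++
[i=4,j=2] 12<16 → i++
[i=5,j=2] 15<16 → i++
[i=6,j=2] 19>16 → j++
[i=6,j=3] 19<21 → i++
[i=7,j=3] 21==21 emit → i++,j++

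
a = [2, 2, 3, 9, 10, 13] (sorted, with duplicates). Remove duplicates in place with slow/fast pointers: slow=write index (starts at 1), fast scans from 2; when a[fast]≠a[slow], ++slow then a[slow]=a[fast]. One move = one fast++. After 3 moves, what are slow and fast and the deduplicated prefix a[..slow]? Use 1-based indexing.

slow=3, fast=5, prefix=[2, 3, 9]

slow=1 fast=2: a[fast]=2=a[slow] dup, fast++
slow=1 fast=3: a[fast]=3≠a[slow]=2 write a[2]=3, slow++,fast++
slow=2 fast=4: a[fast]=9≠a[slow]=3 write a[3]=9, slow++,fast++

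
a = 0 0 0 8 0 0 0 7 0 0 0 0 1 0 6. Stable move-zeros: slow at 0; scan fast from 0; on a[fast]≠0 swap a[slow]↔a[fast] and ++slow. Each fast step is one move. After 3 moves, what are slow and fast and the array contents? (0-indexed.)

slow=0, fast=3, a=[0, 0, 0, 8, 0, 0, 0, 7, 0, 0, 0, 0, 1, 0, 6]

slow=0 fast=0: a[fast]=0, fast++
slow=0 fast=1: a[fast]=0, fast++
slow=0 fast=2: a[fast]=0, fast++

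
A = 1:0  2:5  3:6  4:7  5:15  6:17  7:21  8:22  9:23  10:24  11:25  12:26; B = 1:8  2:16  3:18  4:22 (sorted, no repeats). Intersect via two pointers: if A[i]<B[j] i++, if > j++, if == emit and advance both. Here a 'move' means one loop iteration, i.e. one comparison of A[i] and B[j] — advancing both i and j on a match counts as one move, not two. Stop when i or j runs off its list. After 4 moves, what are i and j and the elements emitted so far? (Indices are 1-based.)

i=1 j=1: 0<8, i++
i=2 j=1: 5<8, i++
i=3 j=1: 6<8, i++
i=4 j=1: 7<8, i++

i=5, j=1, emitted=[]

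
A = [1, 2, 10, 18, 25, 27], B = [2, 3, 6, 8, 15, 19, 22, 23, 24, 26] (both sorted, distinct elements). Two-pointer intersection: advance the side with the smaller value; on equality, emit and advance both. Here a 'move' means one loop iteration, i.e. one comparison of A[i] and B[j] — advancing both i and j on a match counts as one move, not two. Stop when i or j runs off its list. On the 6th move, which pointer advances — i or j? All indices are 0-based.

i

i=0 j=0: 1<2, i++
i=1 j=0: 2==2 emit, i++,j++
i=2 j=1: 10>3, j++
i=2 j=2: 10>6, j++
i=2 j=3: 10>8, j++
i=2 j=4: 10<15, i++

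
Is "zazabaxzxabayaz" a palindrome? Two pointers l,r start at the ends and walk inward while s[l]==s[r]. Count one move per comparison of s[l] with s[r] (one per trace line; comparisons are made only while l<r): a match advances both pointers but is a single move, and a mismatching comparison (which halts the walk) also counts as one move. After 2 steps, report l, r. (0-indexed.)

l=2, r=12

l=0 r=14: 'z'=='z', l++,r--
l=1 r=13: 'a'=='a', l++,r--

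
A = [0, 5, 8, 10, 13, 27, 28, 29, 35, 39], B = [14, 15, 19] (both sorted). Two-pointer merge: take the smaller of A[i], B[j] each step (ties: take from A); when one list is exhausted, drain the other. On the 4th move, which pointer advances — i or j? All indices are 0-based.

i

i=0 j=0: A[i]=0<=B[j]=14 take 0, i++
i=1 j=0: A[i]=5<=B[j]=14 take 5, i++
i=2 j=0: A[i]=8<=B[j]=14 take 8, i++
i=3 j=0: A[i]=10<=B[j]=14 take 10, i++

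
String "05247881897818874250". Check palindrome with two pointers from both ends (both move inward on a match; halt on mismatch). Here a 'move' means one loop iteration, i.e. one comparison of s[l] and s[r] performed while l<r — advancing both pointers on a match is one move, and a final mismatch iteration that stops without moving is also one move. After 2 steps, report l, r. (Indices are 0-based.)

l=2, r=17

l=0 r=19: '0'=='0', l++,r--
l=1 r=18: '5'=='5', l++,r--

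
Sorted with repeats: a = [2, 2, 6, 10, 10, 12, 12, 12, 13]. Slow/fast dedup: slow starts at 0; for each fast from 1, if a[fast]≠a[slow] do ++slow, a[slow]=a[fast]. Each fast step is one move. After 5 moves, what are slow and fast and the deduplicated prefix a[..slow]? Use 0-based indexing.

slow=3, fast=6, prefix=[2, 6, 10, 12]

(s=0,f=1) a[fast]=2=a[slow] dup → fast++
(s=0,f=2) a[fast]=6≠a[slow]=2 write a[1]=6 → slow++,fast++
(s=1,f=3) a[fast]=10≠a[slow]=6 write a[2]=10 → slow++,fast++
(s=2,f=4) a[fast]=10=a[slow] dup → fast++
(s=2,f=5) a[fast]=12≠a[slow]=10 write a[3]=12 → slow++,fast++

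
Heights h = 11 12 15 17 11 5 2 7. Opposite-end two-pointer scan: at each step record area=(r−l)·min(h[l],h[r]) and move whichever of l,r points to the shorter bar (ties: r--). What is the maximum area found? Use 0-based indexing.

l=0 r=7: min(11,7)*7=49 best=49 *, r--
l=0 r=6: min(11,2)*6=12 best=49, r--
l=0 r=5: min(11,5)*5=25 best=49, r--
l=0 r=4: min(11,11)*4=44 best=49, r--
l=0 r=3: min(11,17)*3=33 best=49, l++
l=1 r=3: min(12,17)*2=24 best=49, l++
l=2 r=3: min(15,17)*1=15 best=49, l++

max area = 49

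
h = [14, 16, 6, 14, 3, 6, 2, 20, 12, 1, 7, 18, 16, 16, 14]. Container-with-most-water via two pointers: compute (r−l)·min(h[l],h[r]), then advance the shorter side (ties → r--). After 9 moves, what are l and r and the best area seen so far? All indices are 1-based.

[1,15] min(14,14)*14=196 best=196 * → r--
[1,14] min(14,16)*13=182 best=196 → l++
[2,14] min(16,16)*12=192 best=196 → r--
[2,13] min(16,16)*11=176 best=196 → r--
[2,12] min(16,18)*10=160 best=196 → l++
[3,12] min(6,18)*9=54 best=196 → l++
[4,12] min(14,18)*8=112 best=196 → l++
[5,12] min(3,18)*7=21 best=196 → l++
[6,12] min(6,18)*6=36 best=196 → l++

l=7, r=12, best area=196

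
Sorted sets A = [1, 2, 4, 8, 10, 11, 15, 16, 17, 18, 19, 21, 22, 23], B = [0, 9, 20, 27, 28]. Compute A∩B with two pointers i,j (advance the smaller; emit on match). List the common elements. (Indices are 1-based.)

intersection = []

[i=1,j=1] 1>0 → j++
[i=1,j=2] 1<9 → i++
[i=2,j=2] 2<9 → i++
[i=3,j=2] 4<9 → i++
[i=4,j=2] 8<9 → i++
[i=5,j=2] 10>9 → j++
[i=5,j=3] 10<20 → i++
[i=6,j=3] 11<20 → i++
[i=7,j=3] 15<20 → i++
[i=8,j=3] 16<20 → i++
[i=9,j=3] 17<20 → i++
[i=10,j=3] 18<20 → i++
[i=11,j=3] 19<20 → i++
[i=12,j=3] 21>20 → j++
[i=12,j=4] 21<27 → i++
[i=13,j=4] 22<27 → i++
[i=14,j=4] 23<27 → i++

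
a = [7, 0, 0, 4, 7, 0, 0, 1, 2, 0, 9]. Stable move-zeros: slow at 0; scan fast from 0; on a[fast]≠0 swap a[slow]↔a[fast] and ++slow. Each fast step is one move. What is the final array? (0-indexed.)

[7, 4, 7, 1, 2, 9, 0, 0, 0, 0, 0]

slow=0 fast=0: a[fast]=7≠0 swap→a[0]=7, slow++,fast++
slow=1 fast=1: a[fast]=0, fast++
slow=1 fast=2: a[fast]=0, fast++
slow=1 fast=3: a[fast]=4≠0 swap→a[1]=4, slow++,fast++
slow=2 fast=4: a[fast]=7≠0 swap→a[2]=7, slow++,fast++
slow=3 fast=5: a[fast]=0, fast++
slow=3 fast=6: a[fast]=0, fast++
slow=3 fast=7: a[fast]=1≠0 swap→a[3]=1, slow++,fast++
slow=4 fast=8: a[fast]=2≠0 swap→a[4]=2, slow++,fast++
slow=5 fast=9: a[fast]=0, fast++
slow=5 fast=10: a[fast]=9≠0 swap→a[5]=9, slow++,fast++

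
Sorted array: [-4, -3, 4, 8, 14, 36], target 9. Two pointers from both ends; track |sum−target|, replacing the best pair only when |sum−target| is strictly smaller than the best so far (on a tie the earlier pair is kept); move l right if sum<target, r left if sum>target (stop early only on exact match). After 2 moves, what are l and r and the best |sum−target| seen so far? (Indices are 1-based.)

l=1 r=6: -4+36=32 d=23 *, r--
l=1 r=5: -4+14=10 d=1 *, r--

l=1, r=4, best |Δ|=1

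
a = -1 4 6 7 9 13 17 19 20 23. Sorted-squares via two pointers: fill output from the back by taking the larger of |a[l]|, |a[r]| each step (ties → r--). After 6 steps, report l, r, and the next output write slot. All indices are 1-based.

l=1, r=4, next write slot=4

[1,10] |-1|<=|23| out[10]=529 → r--
[1,9] |-1|<=|20| out[9]=400 → r--
[1,8] |-1|<=|19| out[8]=361 → r--
[1,7] |-1|<=|17| out[7]=289 → r--
[1,6] |-1|<=|13| out[6]=169 → r--
[1,5] |-1|<=|9| out[5]=81 → r--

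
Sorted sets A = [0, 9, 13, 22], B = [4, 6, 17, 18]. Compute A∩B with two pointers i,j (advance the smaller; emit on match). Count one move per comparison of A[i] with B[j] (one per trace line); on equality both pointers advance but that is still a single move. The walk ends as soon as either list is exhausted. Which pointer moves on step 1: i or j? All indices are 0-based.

i

i=0 j=0: 0<4, i++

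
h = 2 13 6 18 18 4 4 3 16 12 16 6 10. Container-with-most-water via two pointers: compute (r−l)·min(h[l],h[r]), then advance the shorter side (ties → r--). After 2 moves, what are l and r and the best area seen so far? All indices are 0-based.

l=0 r=12: min(2,10)*12=24 best=24 *, l++
l=1 r=12: min(13,10)*11=110 best=110 *, r--

l=1, r=11, best area=110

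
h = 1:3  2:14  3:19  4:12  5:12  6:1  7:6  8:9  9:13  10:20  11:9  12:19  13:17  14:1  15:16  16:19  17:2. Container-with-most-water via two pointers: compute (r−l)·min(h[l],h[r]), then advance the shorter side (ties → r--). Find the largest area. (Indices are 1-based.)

max area = 247

l=1 r=17: min(3,2)*16=32 best=32 *, r--
l=1 r=16: min(3,19)*15=45 best=45 *, l++
l=2 r=16: min(14,19)*14=196 best=196 *, l++
l=3 r=16: min(19,19)*13=247 best=247 *, r--
l=3 r=15: min(19,16)*12=192 best=247, r--
l=3 r=14: min(19,1)*11=11 best=247, r--
l=3 r=13: min(19,17)*10=170 best=247, r--
l=3 r=12: min(19,19)*9=171 best=247, r--
l=3 r=11: min(19,9)*8=72 best=247, r--
l=3 r=10: min(19,20)*7=133 best=247, l++
l=4 r=10: min(12,20)*6=72 best=247, l++
l=5 r=10: min(12,20)*5=60 best=247, l++
l=6 r=10: min(1,20)*4=4 best=247, l++
l=7 r=10: min(6,20)*3=18 best=247, l++
l=8 r=10: min(9,20)*2=18 best=247, l++
l=9 r=10: min(13,20)*1=13 best=247, l++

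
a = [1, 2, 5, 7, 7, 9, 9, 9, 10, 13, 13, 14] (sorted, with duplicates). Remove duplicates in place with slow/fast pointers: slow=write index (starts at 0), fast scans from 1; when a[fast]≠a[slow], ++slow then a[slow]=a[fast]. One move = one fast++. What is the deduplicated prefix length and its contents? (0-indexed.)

length 8; prefix = [1, 2, 5, 7, 9, 10, 13, 14]

(s=0,f=1) a[fast]=2≠a[slow]=1 write a[1]=2 → slow++,fast++
(s=1,f=2) a[fast]=5≠a[slow]=2 write a[2]=5 → slow++,fast++
(s=2,f=3) a[fast]=7≠a[slow]=5 write a[3]=7 → slow++,fast++
(s=3,f=4) a[fast]=7=a[slow] dup → fast++
(s=3,f=5) a[fast]=9≠a[slow]=7 write a[4]=9 → slow++,fast++
(s=4,f=6) a[fast]=9=a[slow] dup → fast++
(s=4,f=7) a[fast]=9=a[slow] dup → fast++
(s=4,f=8) a[fast]=10≠a[slow]=9 write a[5]=10 → slow++,fast++
(s=5,f=9) a[fast]=13≠a[slow]=10 write a[6]=13 → slow++,fast++
(s=6,f=10) a[fast]=13=a[slow] dup → fast++
(s=6,f=11) a[fast]=14≠a[slow]=13 write a[7]=14 → slow++,fast++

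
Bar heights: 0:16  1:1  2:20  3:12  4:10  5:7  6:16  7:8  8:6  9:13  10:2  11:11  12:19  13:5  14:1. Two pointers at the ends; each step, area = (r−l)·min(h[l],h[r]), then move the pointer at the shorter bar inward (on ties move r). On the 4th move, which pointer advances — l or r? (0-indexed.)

l=0 r=14: min(16,1)*14=14 best=14 *, r--
l=0 r=13: min(16,5)*13=65 best=65 *, r--
l=0 r=12: min(16,19)*12=192 best=192 *, l++
l=1 r=12: min(1,19)*11=11 best=192, l++

l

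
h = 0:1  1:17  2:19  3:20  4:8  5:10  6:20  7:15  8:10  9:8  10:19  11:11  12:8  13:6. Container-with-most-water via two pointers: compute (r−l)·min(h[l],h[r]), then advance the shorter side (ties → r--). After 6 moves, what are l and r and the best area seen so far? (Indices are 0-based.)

l=0 r=13: min(1,6)*13=13 best=13 *, l++
l=1 r=13: min(17,6)*12=72 best=72 *, r--
l=1 r=12: min(17,8)*11=88 best=88 *, r--
l=1 r=11: min(17,11)*10=110 best=110 *, r--
l=1 r=10: min(17,19)*9=153 best=153 *, l++
l=2 r=10: min(19,19)*8=152 best=153, r--

l=2, r=9, best area=153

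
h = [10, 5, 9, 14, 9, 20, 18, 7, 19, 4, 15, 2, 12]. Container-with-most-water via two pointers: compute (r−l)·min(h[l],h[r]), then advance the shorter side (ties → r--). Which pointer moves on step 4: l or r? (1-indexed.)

l=1 r=13: min(10,12)*12=120 best=120 *, l++
l=2 r=13: min(5,12)*11=55 best=120, l++
l=3 r=13: min(9,12)*10=90 best=120, l++
l=4 r=13: min(14,12)*9=108 best=120, r--

r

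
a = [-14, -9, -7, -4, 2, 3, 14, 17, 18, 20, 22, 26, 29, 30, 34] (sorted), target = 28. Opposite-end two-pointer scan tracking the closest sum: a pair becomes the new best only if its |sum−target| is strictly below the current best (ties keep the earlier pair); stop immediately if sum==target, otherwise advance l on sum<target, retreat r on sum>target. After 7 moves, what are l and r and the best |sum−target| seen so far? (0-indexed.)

l=4, r=11, best |Δ|=1

[0,14] -14+34=20 d=8 * → l++
[1,14] -9+34=25 d=3 * → l++
[2,14] -7+34=27 d=1 * → l++
[3,14] -4+34=30 d=2 → r--
[3,13] -4+30=26 d=2 → l++
[4,13] 2+30=32 d=4 → r--
[4,12] 2+29=31 d=3 → r--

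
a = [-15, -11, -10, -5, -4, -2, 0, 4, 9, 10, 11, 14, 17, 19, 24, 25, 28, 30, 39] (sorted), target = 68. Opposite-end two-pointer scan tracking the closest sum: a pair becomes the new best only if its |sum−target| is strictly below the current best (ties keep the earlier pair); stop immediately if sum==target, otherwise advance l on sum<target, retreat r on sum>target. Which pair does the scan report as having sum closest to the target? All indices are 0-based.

pair (28, 39) with sum 67 (|Δ|=1)

[0,18] -15+39=24 d=44 * → l++
[1,18] -11+39=28 d=40 * → l++
[2,18] -10+39=29 d=39 * → l++
[3,18] -5+39=34 d=34 * → l++
[4,18] -4+39=35 d=33 * → l++
[5,18] -2+39=37 d=31 * → l++
[6,18] 0+39=39 d=29 * → l++
[7,18] 4+39=43 d=25 * → l++
[8,18] 9+39=48 d=20 * → l++
[9,18] 10+39=49 d=19 * → l++
[10,18] 11+39=50 d=18 * → l++
[11,18] 14+39=53 d=15 * → l++
[12,18] 17+39=56 d=12 * → l++
[13,18] 19+39=58 d=10 * → l++
[14,18] 24+39=63 d=5 * → l++
[15,18] 25+39=64 d=4 * → l++
[16,18] 28+39=67 d=1 * → l++
[17,18] 30+39=69 d=1 → r--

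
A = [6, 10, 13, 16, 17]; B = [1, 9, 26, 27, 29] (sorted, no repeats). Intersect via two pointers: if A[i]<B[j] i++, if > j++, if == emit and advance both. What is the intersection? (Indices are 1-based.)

[i=1,j=1] 6>1 → j++
[i=1,j=2] 6<9 → i++
[i=2,j=2] 10>9 → j++
[i=2,j=3] 10<26 → i++
[i=3,j=3] 13<26 → i++
[i=4,j=3] 16<26 → i++
[i=5,j=3] 17<26 → i++

intersection = []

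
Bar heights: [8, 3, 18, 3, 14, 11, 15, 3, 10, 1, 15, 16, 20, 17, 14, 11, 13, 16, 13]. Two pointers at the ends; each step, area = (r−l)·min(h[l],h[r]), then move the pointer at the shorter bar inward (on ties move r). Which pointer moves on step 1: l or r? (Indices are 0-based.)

l

l=0 r=18: min(8,13)*18=144 best=144 *, l++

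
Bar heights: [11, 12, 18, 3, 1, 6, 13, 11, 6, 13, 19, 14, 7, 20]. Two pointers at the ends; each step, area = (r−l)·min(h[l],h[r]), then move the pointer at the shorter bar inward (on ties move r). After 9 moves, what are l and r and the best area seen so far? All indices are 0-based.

l=9, r=13, best area=198

l=0 r=13: min(11,20)*13=143 best=143 *, l++
l=1 r=13: min(12,20)*12=144 best=144 *, l++
l=2 r=13: min(18,20)*11=198 best=198 *, l++
l=3 r=13: min(3,20)*10=30 best=198, l++
l=4 r=13: min(1,20)*9=9 best=198, l++
l=5 r=13: min(6,20)*8=48 best=198, l++
l=6 r=13: min(13,20)*7=91 best=198, l++
l=7 r=13: min(11,20)*6=66 best=198, l++
l=8 r=13: min(6,20)*5=30 best=198, l++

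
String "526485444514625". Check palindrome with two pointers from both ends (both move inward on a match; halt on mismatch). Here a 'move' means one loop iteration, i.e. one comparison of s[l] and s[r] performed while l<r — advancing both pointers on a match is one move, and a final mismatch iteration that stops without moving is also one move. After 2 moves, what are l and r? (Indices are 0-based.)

l=0 r=14: '5'=='5', l++,r--
l=1 r=13: '2'=='2', l++,r--

l=2, r=12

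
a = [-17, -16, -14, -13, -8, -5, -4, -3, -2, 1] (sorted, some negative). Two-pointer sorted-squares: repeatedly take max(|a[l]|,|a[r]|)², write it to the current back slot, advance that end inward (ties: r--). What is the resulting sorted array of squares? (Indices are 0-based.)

[1, 4, 9, 16, 25, 64, 169, 196, 256, 289]

[0,9] |-17|>|1| out[9]=289 → l++
[1,9] |-16|>|1| out[8]=256 → l++
[2,9] |-14|>|1| out[7]=196 → l++
[3,9] |-13|>|1| out[6]=169 → l++
[4,9] |-8|>|1| out[5]=64 → l++
[5,9] |-5|>|1| out[4]=25 → l++
[6,9] |-4|>|1| out[3]=16 → l++
[7,9] |-3|>|1| out[2]=9 → l++
[8,9] |-2|>|1| out[1]=4 → l++
[9,9] |1|<=|1| out[0]=1 → r--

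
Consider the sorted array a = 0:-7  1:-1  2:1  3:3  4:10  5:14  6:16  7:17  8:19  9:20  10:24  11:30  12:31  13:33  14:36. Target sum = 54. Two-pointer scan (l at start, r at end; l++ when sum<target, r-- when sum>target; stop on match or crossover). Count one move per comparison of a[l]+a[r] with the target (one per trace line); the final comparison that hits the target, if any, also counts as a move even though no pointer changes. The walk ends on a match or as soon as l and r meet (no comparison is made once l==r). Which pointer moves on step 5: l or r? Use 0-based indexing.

[0,14] -7+36=29 <54 → l++
[1,14] -1+36=35 <54 → l++
[2,14] 1+36=37 <54 → l++
[3,14] 3+36=39 <54 → l++
[4,14] 10+36=46 <54 → l++

l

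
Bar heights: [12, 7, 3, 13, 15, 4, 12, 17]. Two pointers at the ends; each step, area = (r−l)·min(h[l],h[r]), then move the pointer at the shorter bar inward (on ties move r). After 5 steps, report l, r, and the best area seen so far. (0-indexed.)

l=5, r=7, best area=84

[0,7] min(12,17)*7=84 best=84 * → l++
[1,7] min(7,17)*6=42 best=84 → l++
[2,7] min(3,17)*5=15 best=84 → l++
[3,7] min(13,17)*4=52 best=84 → l++
[4,7] min(15,17)*3=45 best=84 → l++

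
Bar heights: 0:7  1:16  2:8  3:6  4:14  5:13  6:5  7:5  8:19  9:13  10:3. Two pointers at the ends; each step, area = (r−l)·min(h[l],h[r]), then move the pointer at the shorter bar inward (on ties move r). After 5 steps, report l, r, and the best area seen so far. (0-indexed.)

l=3, r=8, best area=112

[0,10] min(7,3)*10=30 best=30 * → r--
[0,9] min(7,13)*9=63 best=63 * → l++
[1,9] min(16,13)*8=104 best=104 * → r--
[1,8] min(16,19)*7=112 best=112 * → l++
[2,8] min(8,19)*6=48 best=112 → l++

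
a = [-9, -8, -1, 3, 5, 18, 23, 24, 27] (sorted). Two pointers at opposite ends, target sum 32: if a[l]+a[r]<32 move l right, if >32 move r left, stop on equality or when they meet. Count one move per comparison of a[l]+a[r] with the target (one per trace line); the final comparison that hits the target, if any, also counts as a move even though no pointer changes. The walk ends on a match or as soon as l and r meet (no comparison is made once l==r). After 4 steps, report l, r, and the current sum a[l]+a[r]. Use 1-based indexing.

l=1 r=9: -9+27=18 <32, l++
l=2 r=9: -8+27=19 <32, l++
l=3 r=9: -1+27=26 <32, l++
l=4 r=9: 3+27=30 <32, l++

l=5, r=9, sum=32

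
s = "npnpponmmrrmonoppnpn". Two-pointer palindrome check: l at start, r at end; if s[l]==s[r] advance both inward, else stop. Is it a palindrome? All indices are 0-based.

not a palindrome (mismatch at 7,12)

l=0 r=19: 'n'=='n', l++,r--
l=1 r=18: 'p'=='p', l++,r--
l=2 r=17: 'n'=='n', l++,r--
l=3 r=16: 'p'=='p', l++,r--
l=4 r=15: 'p'=='p', l++,r--
l=5 r=14: 'o'=='o', l++,r--
l=6 r=13: 'n'=='n', l++,r--
l=7 r=12: 'm'!='o', stop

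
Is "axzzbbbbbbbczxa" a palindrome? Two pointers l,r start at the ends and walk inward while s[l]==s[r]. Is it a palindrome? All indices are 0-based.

[0,14] 'a'=='a' → l++,r--
[1,13] 'x'=='x' → l++,r--
[2,12] 'z'=='z' → l++,r--
[3,11] 'z'!='c' → stop

not a palindrome (mismatch at 3,11)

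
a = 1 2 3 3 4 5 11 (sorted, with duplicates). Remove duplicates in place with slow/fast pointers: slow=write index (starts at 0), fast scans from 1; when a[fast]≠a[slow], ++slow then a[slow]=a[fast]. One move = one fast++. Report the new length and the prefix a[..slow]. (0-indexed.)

slow=0 fast=1: a[fast]=2≠a[slow]=1 write a[1]=2, slow++,fast++
slow=1 fast=2: a[fast]=3≠a[slow]=2 write a[2]=3, slow++,fast++
slow=2 fast=3: a[fast]=3=a[slow] dup, fast++
slow=2 fast=4: a[fast]=4≠a[slow]=3 write a[3]=4, slow++,fast++
slow=3 fast=5: a[fast]=5≠a[slow]=4 write a[4]=5, slow++,fast++
slow=4 fast=6: a[fast]=11≠a[slow]=5 write a[5]=11, slow++,fast++

length 6; prefix = [1, 2, 3, 4, 5, 11]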